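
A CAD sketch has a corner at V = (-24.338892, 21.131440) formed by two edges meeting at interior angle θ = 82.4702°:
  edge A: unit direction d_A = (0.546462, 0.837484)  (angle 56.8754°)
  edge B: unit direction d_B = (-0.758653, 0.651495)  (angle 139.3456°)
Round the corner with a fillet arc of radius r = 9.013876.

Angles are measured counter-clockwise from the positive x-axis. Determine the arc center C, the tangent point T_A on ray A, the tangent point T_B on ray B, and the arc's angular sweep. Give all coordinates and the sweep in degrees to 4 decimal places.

center=(-26.2682,34.6697) T_A=(-18.7192,29.7439) T_B=(-32.1407,27.8312) sweep=97.5298

bisector direction at 98.1105° = (-0.141083,0.989998)
center distance |VC| = r/sin(θ/2) = 9.013876/sin(41.2351°) = 13.674994
C = V + |VC|·bis = (-26.2682,34.6697)
T_A = V + ((C−V)·d_A)·d_A = V + 10.2837·d_A = (-18.7192,29.7439)
T_B = V + ((C−V)·d_B)·d_B = V + 10.2837·d_B = (-32.1407,27.8312)
sweep = 180° − θ = 97.5298°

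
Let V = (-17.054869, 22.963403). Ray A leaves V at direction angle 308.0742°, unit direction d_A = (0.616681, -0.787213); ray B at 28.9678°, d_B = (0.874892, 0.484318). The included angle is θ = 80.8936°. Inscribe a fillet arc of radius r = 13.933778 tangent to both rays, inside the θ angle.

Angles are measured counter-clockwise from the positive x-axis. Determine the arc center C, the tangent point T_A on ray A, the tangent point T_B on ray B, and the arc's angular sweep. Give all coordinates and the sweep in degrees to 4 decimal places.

center=(3.9937,18.6891) T_A=(-6.9752,10.0964) T_B=(-2.7547,30.8796) sweep=99.1064

bisector direction at 348.5210° = (0.979998,-0.199009)
center distance |VC| = r/sin(θ/2) = 13.933778/sin(40.4468°) = 21.478159
C = V + |VC|·bis = (3.9937,18.6891)
T_A = V + ((C−V)·d_A)·d_A = V + 16.3451·d_A = (-6.9752,10.0964)
T_B = V + ((C−V)·d_B)·d_B = V + 16.3451·d_B = (-2.7547,30.8796)
sweep = 180° − θ = 99.1064°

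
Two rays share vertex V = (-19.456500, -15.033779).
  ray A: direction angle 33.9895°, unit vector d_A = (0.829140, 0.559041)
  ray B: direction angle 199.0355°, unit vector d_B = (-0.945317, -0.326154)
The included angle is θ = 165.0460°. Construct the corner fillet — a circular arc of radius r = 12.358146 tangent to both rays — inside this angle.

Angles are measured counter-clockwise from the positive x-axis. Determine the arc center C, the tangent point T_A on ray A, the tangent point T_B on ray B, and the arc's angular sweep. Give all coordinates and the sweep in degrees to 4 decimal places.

bisector direction at 116.5125° = (-0.446393,0.894837)
center distance |VC| = r/sin(θ/2) = 12.358146/sin(82.5230°) = 12.464126
C = V + |VC|·bis = (-25.0204,-3.8804)
T_A = V + ((C−V)·d_A)·d_A = V + 1.6219·d_A = (-18.1117,-14.1271)
T_B = V + ((C−V)·d_B)·d_B = V + 1.6219·d_B = (-20.9897,-15.5628)
sweep = 180° − θ = 14.9540°

center=(-25.0204,-3.8804) T_A=(-18.1117,-14.1271) T_B=(-20.9897,-15.5628) sweep=14.9540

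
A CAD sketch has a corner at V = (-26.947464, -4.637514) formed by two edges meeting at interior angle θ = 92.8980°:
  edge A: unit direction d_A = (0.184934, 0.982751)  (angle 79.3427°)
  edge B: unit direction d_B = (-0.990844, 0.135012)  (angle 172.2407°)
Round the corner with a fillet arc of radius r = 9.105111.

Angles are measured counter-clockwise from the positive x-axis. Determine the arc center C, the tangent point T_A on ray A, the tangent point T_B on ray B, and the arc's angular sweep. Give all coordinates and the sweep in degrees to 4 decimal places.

center=(-34.2948,5.5529) T_A=(-25.3467,3.8690) T_B=(-35.5241,-3.4689) sweep=87.1020

bisector direction at 125.7917° = (-0.584840,0.811149)
center distance |VC| = r/sin(θ/2) = 9.105111/sin(46.4490°) = 12.562909
C = V + |VC|·bis = (-34.2948,5.5529)
T_A = V + ((C−V)·d_A)·d_A = V + 8.6558·d_A = (-25.3467,3.8690)
T_B = V + ((C−V)·d_B)·d_B = V + 8.6558·d_B = (-35.5241,-3.4689)
sweep = 180° − θ = 87.1020°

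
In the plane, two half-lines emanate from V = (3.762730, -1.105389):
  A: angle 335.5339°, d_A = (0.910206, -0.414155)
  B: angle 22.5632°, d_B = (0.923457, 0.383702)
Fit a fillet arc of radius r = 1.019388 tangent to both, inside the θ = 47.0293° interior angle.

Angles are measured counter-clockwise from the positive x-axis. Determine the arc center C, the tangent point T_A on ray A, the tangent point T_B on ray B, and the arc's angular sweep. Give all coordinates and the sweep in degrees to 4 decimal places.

center=(6.3173,-1.1478) T_A=(5.8952,-2.0757) T_B=(5.9262,-0.2065) sweep=132.9707

bisector direction at 359.0486° = (0.999862,-0.016605)
center distance |VC| = r/sin(θ/2) = 1.019388/sin(23.5146°) = 2.554963
C = V + |VC|·bis = (6.3173,-1.1478)
T_A = V + ((C−V)·d_A)·d_A = V + 2.3428·d_A = (5.8952,-2.0757)
T_B = V + ((C−V)·d_B)·d_B = V + 2.3428·d_B = (5.9262,-0.2065)
sweep = 180° − θ = 132.9707°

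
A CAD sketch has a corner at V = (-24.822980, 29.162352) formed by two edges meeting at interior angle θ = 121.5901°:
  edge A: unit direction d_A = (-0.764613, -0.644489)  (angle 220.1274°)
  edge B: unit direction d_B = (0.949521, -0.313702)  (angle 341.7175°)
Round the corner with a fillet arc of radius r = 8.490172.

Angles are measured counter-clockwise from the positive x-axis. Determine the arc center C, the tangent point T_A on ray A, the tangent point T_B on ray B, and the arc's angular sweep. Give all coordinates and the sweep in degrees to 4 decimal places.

center=(-22.9800,19.6119) T_A=(-28.4518,26.1036) T_B=(-20.3166,27.6735) sweep=58.4099

bisector direction at 280.9225° = (0.189480,-0.981885)
center distance |VC| = r/sin(θ/2) = 8.490172/sin(60.7951°) = 9.726621
C = V + |VC|·bis = (-22.9800,19.6119)
T_A = V + ((C−V)·d_A)·d_A = V + 4.7460·d_A = (-28.4518,26.1036)
T_B = V + ((C−V)·d_B)·d_B = V + 4.7460·d_B = (-20.3166,27.6735)
sweep = 180° − θ = 58.4099°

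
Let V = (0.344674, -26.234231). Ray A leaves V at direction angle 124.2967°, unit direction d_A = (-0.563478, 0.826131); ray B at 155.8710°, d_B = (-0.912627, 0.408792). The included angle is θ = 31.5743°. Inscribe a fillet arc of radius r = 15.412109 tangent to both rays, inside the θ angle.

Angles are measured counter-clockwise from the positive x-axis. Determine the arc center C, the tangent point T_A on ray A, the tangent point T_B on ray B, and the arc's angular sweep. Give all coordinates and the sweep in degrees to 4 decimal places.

center=(-43.1040,10.1153) T_A=(-30.3716,18.7997) T_B=(-49.4044,-3.9502) sweep=148.4257

bisector direction at 140.0838° = (-0.766984,0.641666)
center distance |VC| = r/sin(θ/2) = 15.412109/sin(15.7872°) = 56.648745
C = V + |VC|·bis = (-43.1040,10.1153)
T_A = V + ((C−V)·d_A)·d_A = V + 54.5119·d_A = (-30.3716,18.7997)
T_B = V + ((C−V)·d_B)·d_B = V + 54.5119·d_B = (-49.4044,-3.9502)
sweep = 180° − θ = 148.4257°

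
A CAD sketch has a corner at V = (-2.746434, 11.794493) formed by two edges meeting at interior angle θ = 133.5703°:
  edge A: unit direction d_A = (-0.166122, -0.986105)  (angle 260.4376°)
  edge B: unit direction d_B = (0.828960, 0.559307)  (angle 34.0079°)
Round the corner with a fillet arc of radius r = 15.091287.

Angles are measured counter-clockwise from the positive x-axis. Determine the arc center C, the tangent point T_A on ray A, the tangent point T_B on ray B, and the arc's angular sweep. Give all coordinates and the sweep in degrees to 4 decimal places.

center=(11.0599,2.9047) T_A=(-3.8217,5.4117) T_B=(2.6192,15.4148) sweep=46.4297

bisector direction at 327.2227° = (0.840782,-0.541374)
center distance |VC| = r/sin(θ/2) = 15.091287/sin(66.7852°) = 16.420829
C = V + |VC|·bis = (11.0599,2.9047)
T_A = V + ((C−V)·d_A)·d_A = V + 6.4728·d_A = (-3.8217,5.4117)
T_B = V + ((C−V)·d_B)·d_B = V + 6.4728·d_B = (2.6192,15.4148)
sweep = 180° − θ = 46.4297°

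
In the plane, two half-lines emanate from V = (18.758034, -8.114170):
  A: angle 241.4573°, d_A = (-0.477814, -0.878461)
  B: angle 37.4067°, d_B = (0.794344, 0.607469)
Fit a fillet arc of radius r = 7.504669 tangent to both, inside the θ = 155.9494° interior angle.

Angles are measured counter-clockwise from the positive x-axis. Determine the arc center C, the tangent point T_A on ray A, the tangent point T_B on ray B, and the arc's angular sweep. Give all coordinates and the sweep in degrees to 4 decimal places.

center=(24.5867,-13.1043) T_A=(17.9942,-9.5185) T_B=(20.0279,-7.1431) sweep=24.0506

bisector direction at 319.4320° = (0.759635,-0.650350)
center distance |VC| = r/sin(θ/2) = 7.504669/sin(77.9747°) = 7.673049
C = V + |VC|·bis = (24.5867,-13.1043)
T_A = V + ((C−V)·d_A)·d_A = V + 1.5986·d_A = (17.9942,-9.5185)
T_B = V + ((C−V)·d_B)·d_B = V + 1.5986·d_B = (20.0279,-7.1431)
sweep = 180° − θ = 24.0506°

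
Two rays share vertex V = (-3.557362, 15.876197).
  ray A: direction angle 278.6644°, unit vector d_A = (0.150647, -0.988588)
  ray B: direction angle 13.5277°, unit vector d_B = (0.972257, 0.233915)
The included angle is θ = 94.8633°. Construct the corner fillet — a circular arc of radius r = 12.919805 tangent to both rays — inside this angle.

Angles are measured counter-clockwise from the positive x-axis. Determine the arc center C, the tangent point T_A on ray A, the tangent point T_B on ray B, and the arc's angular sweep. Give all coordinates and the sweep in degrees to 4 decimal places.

bisector direction at 326.0961° = (0.829974,-0.557802)
center distance |VC| = r/sin(θ/2) = 12.919805/sin(47.4316°) = 17.542859
C = V + |VC|·bis = (11.0028,6.0907)
T_A = V + ((C−V)·d_A)·d_A = V + 11.8672·d_A = (-1.7696,4.1444)
T_B = V + ((C−V)·d_B)·d_B = V + 11.8672·d_B = (7.9806,18.6521)
sweep = 180° − θ = 85.1367°

center=(11.0028,6.0907) T_A=(-1.7696,4.1444) T_B=(7.9806,18.6521) sweep=85.1367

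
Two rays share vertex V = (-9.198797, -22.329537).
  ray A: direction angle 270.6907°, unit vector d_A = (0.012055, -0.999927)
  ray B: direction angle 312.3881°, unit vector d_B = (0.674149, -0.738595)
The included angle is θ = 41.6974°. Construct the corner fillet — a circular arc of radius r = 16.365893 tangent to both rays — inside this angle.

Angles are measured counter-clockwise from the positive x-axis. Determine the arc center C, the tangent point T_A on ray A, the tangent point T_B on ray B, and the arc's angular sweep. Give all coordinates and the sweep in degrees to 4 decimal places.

center=(7.6839,-65.1026) T_A=(-8.6808,-65.2999) T_B=(19.7717,-54.0695) sweep=138.3026

bisector direction at 291.5394° = (0.367141,-0.930165)
center distance |VC| = r/sin(θ/2) = 16.365893/sin(20.8487°) = 45.984344
C = V + |VC|·bis = (7.6839,-65.1026)
T_A = V + ((C−V)·d_A)·d_A = V + 42.9735·d_A = (-8.6808,-65.2999)
T_B = V + ((C−V)·d_B)·d_B = V + 42.9735·d_B = (19.7717,-54.0695)
sweep = 180° − θ = 138.3026°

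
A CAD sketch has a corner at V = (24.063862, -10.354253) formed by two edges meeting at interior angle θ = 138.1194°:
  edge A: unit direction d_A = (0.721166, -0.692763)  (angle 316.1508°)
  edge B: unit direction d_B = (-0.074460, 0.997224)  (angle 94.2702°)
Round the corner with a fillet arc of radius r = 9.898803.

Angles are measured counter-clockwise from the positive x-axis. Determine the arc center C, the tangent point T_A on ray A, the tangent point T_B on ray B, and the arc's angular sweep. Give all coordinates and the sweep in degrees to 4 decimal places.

center=(33.6531,-5.8397) T_A=(26.7956,-12.9784) T_B=(23.7818,-6.5768) sweep=41.8806

bisector direction at 25.2105° = (0.904749,0.425945)
center distance |VC| = r/sin(θ/2) = 9.898803/sin(69.0597°) = 10.598820
C = V + |VC|·bis = (33.6531,-5.8397)
T_A = V + ((C−V)·d_A)·d_A = V + 3.7880·d_A = (26.7956,-12.9784)
T_B = V + ((C−V)·d_B)·d_B = V + 3.7880·d_B = (23.7818,-6.5768)
sweep = 180° − θ = 41.8806°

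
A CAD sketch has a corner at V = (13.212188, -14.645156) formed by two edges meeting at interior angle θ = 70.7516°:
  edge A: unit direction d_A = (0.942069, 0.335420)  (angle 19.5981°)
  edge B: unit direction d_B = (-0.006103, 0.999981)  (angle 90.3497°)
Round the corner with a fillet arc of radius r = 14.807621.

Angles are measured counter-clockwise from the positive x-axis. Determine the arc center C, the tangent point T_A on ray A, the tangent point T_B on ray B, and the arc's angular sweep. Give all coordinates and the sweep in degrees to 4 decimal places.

bisector direction at 54.9739° = (0.573950,0.818891)
center distance |VC| = r/sin(θ/2) = 14.807621/sin(35.3758°) = 25.577265
C = V + |VC|·bis = (27.8922,6.2998)
T_A = V + ((C−V)·d_A)·d_A = V + 20.8550·d_A = (32.8590,-7.6500)
T_B = V + ((C−V)·d_B)·d_B = V + 20.8550·d_B = (13.0849,6.2095)
sweep = 180° − θ = 109.2484°

center=(27.8922,6.2998) T_A=(32.8590,-7.6500) T_B=(13.0849,6.2095) sweep=109.2484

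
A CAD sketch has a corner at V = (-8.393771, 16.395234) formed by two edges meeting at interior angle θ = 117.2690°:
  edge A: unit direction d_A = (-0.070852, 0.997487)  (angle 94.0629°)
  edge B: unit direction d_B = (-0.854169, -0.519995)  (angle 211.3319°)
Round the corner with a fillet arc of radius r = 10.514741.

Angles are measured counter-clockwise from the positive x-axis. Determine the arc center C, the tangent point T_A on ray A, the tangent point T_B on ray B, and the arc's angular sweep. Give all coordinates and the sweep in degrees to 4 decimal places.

center=(-19.3362,22.0437) T_A=(-8.8479,22.7887) T_B=(-13.8686,13.0623) sweep=62.7310

bisector direction at 152.6974° = (-0.888596,0.458690)
center distance |VC| = r/sin(θ/2) = 10.514741/sin(58.6345°) = 12.314299
C = V + |VC|·bis = (-19.3362,22.0437)
T_A = V + ((C−V)·d_A)·d_A = V + 6.4095·d_A = (-8.8479,22.7887)
T_B = V + ((C−V)·d_B)·d_B = V + 6.4095·d_B = (-13.8686,13.0623)
sweep = 180° − θ = 62.7310°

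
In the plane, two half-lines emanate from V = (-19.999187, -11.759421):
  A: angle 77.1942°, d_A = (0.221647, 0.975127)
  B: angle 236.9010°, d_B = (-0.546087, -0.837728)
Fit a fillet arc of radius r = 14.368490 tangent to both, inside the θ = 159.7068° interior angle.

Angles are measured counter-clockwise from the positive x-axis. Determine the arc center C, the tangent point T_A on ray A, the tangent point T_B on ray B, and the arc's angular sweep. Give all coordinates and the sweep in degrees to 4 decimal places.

center=(-33.4403,-6.0672) T_A=(-19.4292,-9.2519) T_B=(-21.4034,-13.9136) sweep=20.2932

bisector direction at 157.0476° = (-0.920829,0.389966)
center distance |VC| = r/sin(θ/2) = 14.368490/sin(79.8534°) = 14.596780
C = V + |VC|·bis = (-33.4403,-6.0672)
T_A = V + ((C−V)·d_A)·d_A = V + 2.5715·d_A = (-19.4292,-9.2519)
T_B = V + ((C−V)·d_B)·d_B = V + 2.5715·d_B = (-21.4034,-13.9136)
sweep = 180° − θ = 20.2932°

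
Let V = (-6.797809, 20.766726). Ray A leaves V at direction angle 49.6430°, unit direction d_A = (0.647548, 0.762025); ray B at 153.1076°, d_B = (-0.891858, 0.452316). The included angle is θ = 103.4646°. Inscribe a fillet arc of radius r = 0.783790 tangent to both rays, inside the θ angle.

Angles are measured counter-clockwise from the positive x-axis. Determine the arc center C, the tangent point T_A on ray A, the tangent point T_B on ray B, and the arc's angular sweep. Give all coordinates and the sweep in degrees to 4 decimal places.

bisector direction at 101.3753° = (-0.197235,0.980356)
center distance |VC| = r/sin(θ/2) = 0.783790/sin(51.7323°) = 0.998299
C = V + |VC|·bis = (-6.9947,21.7454)
T_A = V + ((C−V)·d_A)·d_A = V + 0.6183·d_A = (-6.3974,21.2379)
T_B = V + ((C−V)·d_B)·d_B = V + 0.6183·d_B = (-7.3492,21.0464)
sweep = 180° − θ = 76.5354°

center=(-6.9947,21.7454) T_A=(-6.3974,21.2379) T_B=(-7.3492,21.0464) sweep=76.5354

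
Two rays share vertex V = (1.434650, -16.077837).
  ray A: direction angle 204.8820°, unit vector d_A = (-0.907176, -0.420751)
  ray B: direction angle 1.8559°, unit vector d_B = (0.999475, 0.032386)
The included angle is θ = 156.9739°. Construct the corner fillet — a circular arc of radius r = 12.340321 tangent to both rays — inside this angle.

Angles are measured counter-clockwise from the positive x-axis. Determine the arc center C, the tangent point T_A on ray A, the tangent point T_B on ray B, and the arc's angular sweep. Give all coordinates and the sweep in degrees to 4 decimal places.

bisector direction at 283.3689° = (0.231221,-0.972901)
center distance |VC| = r/sin(θ/2) = 12.340321/sin(78.4869°) = 12.593716
C = V + |VC|·bis = (4.3466,-28.3303)
T_A = V + ((C−V)·d_A)·d_A = V + 2.5136·d_A = (-0.8456,-17.1354)
T_B = V + ((C−V)·d_B)·d_B = V + 2.5136·d_B = (3.9469,-15.9964)
sweep = 180° − θ = 23.0261°

center=(4.3466,-28.3303) T_A=(-0.8456,-17.1354) T_B=(3.9469,-15.9964) sweep=23.0261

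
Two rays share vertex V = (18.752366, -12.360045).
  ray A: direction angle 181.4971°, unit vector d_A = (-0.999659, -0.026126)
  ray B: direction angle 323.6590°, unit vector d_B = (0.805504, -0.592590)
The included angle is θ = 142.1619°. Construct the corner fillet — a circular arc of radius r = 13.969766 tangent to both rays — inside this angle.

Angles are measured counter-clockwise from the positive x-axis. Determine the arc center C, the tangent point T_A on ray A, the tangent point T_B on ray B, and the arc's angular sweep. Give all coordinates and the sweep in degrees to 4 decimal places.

bisector direction at 252.5780° = (-0.299406,-0.954126)
center distance |VC| = r/sin(θ/2) = 13.969766/sin(71.0810°) = 14.767544
C = V + |VC|·bis = (14.3309,-26.4501)
T_A = V + ((C−V)·d_A)·d_A = V + 4.7881·d_A = (13.9659,-12.4851)
T_B = V + ((C−V)·d_B)·d_B = V + 4.7881·d_B = (22.6092,-15.1974)
sweep = 180° − θ = 37.8381°

center=(14.3309,-26.4501) T_A=(13.9659,-12.4851) T_B=(22.6092,-15.1974) sweep=37.8381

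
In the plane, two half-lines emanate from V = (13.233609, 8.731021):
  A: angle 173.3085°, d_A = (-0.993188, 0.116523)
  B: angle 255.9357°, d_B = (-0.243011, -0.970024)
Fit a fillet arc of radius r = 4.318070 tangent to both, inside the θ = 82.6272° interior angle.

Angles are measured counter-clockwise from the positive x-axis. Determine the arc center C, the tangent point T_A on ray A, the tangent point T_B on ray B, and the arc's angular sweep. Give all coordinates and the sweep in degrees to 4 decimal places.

center=(7.8511,5.0148) T_A=(8.3543,9.3035) T_B=(12.0397,3.9655) sweep=97.3728

bisector direction at 214.6221° = (-0.822917,-0.568161)
center distance |VC| = r/sin(θ/2) = 4.318070/sin(41.3136°) = 6.540747
C = V + |VC|·bis = (7.8511,5.0148)
T_A = V + ((C−V)·d_A)·d_A = V + 4.9128·d_A = (8.3543,9.3035)
T_B = V + ((C−V)·d_B)·d_B = V + 4.9128·d_B = (12.0397,3.9655)
sweep = 180° − θ = 97.3728°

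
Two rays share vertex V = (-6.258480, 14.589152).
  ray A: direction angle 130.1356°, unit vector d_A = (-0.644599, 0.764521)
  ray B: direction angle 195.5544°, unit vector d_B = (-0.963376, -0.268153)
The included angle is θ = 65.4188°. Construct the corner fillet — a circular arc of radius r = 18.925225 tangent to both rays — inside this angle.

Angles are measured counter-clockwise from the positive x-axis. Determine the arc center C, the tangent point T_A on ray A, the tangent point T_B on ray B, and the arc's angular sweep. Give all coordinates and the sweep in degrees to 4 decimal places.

center=(-39.7225,24.9192) T_A=(-25.2538,37.1184) T_B=(-34.6477,6.6871) sweep=114.5812

bisector direction at 162.8450° = (-0.955510,0.294958)
center distance |VC| = r/sin(θ/2) = 18.925225/sin(32.7094°) = 35.022173
C = V + |VC|·bis = (-39.7225,24.9192)
T_A = V + ((C−V)·d_A)·d_A = V + 29.4684·d_A = (-25.2538,37.1184)
T_B = V + ((C−V)·d_B)·d_B = V + 29.4684·d_B = (-34.6477,6.6871)
sweep = 180° − θ = 114.5812°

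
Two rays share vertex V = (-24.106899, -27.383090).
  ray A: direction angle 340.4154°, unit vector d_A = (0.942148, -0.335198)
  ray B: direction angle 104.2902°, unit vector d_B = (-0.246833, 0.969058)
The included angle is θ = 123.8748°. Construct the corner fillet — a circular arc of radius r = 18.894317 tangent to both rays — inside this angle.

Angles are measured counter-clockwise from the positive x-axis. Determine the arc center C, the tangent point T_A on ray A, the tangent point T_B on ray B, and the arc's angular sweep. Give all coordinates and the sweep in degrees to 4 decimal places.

bisector direction at 42.3528° = (0.739011,0.673694)
center distance |VC| = r/sin(θ/2) = 18.894317/sin(61.9374°) = 21.411589
C = V + |VC|·bis = (-8.2835,-12.9582)
T_A = V + ((C−V)·d_A)·d_A = V + 10.0728·d_A = (-14.6169,-30.7595)
T_B = V + ((C−V)·d_B)·d_B = V + 10.0728·d_B = (-26.5932,-17.6220)
sweep = 180° − θ = 56.1252°

center=(-8.2835,-12.9582) T_A=(-14.6169,-30.7595) T_B=(-26.5932,-17.6220) sweep=56.1252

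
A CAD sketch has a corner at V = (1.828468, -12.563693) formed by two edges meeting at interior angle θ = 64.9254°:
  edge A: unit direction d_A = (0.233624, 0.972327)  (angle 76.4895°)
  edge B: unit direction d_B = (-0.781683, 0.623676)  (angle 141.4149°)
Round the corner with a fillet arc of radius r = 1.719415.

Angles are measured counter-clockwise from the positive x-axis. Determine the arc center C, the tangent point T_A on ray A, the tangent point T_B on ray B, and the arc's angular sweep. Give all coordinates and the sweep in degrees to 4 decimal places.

center=(0.7881,-9.5340) T_A=(2.4599,-9.9357) T_B=(-0.2843,-10.8780) sweep=115.0746

bisector direction at 108.9522° = (-0.324779,0.945790)
center distance |VC| = r/sin(θ/2) = 1.719415/sin(32.4627°) = 3.203379
C = V + |VC|·bis = (0.7881,-9.5340)
T_A = V + ((C−V)·d_A)·d_A = V + 2.7028·d_A = (2.4599,-9.9357)
T_B = V + ((C−V)·d_B)·d_B = V + 2.7028·d_B = (-0.2843,-10.8780)
sweep = 180° − θ = 115.0746°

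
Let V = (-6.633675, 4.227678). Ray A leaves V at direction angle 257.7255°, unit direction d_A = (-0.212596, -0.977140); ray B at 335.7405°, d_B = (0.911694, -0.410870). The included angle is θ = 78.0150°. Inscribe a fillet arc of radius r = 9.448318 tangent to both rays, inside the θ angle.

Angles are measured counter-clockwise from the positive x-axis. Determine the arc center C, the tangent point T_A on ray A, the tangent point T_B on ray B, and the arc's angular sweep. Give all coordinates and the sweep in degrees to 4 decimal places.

center=(0.1188,-9.1789) T_A=(-9.1135,-7.1703) T_B=(4.0009,-0.5649) sweep=101.9850

bisector direction at 296.7330° = (0.449833,-0.893112)
center distance |VC| = r/sin(θ/2) = 9.448318/sin(39.0075°) = 15.011100
C = V + |VC|·bis = (0.1188,-9.1789)
T_A = V + ((C−V)·d_A)·d_A = V + 11.6646·d_A = (-9.1135,-7.1703)
T_B = V + ((C−V)·d_B)·d_B = V + 11.6646·d_B = (4.0009,-0.5649)
sweep = 180° − θ = 101.9850°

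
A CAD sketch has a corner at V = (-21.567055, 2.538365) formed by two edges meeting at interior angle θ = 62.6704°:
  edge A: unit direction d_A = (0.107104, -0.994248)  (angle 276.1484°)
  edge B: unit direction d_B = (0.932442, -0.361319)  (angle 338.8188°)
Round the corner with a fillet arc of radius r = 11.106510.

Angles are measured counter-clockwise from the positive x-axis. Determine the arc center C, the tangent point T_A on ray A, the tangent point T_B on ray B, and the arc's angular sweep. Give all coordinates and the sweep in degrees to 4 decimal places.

center=(-8.5707,-14.4089) T_A=(-19.6133,-15.5984) T_B=(-4.5577,-4.0527) sweep=117.3296

bisector direction at 307.4836° = (0.608534,-0.793528)
center distance |VC| = r/sin(θ/2) = 11.106510/sin(31.3352°) = 21.356868
C = V + |VC|·bis = (-8.5707,-14.4089)
T_A = V + ((C−V)·d_A)·d_A = V + 18.2417·d_A = (-19.6133,-15.5984)
T_B = V + ((C−V)·d_B)·d_B = V + 18.2417·d_B = (-4.5577,-4.0527)
sweep = 180° − θ = 117.3296°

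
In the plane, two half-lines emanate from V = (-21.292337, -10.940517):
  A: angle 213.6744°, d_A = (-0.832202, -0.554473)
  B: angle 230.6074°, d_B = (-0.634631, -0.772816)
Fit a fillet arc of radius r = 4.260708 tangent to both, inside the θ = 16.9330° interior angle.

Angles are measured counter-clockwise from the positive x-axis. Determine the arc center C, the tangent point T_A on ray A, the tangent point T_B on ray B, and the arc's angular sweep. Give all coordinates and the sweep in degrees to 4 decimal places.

bisector direction at 222.1409° = (-0.741497,-0.670956)
center distance |VC| = r/sin(θ/2) = 4.260708/sin(8.4665°) = 28.938909
C = V + |VC|·bis = (-42.7505,-30.3573)
T_A = V + ((C−V)·d_A)·d_A = V + 28.6235·d_A = (-45.1129,-26.8115)
T_B = V + ((C−V)·d_B)·d_B = V + 28.6235·d_B = (-39.4577,-33.0612)
sweep = 180° − θ = 163.0670°

center=(-42.7505,-30.3573) T_A=(-45.1129,-26.8115) T_B=(-39.4577,-33.0612) sweep=163.0670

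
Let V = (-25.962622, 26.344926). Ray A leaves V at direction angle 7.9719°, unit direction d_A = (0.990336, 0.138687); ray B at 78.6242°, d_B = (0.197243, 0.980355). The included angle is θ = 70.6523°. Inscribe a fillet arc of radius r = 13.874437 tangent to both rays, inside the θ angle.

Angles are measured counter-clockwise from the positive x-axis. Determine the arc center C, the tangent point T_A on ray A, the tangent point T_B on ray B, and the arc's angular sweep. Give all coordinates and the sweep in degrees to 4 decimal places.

center=(-8.4994,42.8003) T_A=(-6.5752,29.0600) T_B=(-22.1013,45.5370) sweep=109.3477

bisector direction at 43.2980° = (0.727796,0.685794)
center distance |VC| = r/sin(θ/2) = 13.874437/sin(35.3261°) = 23.994666
C = V + |VC|·bis = (-8.4994,42.8003)
T_A = V + ((C−V)·d_A)·d_A = V + 19.5766·d_A = (-6.5752,29.0600)
T_B = V + ((C−V)·d_B)·d_B = V + 19.5766·d_B = (-22.1013,45.5370)
sweep = 180° − θ = 109.3477°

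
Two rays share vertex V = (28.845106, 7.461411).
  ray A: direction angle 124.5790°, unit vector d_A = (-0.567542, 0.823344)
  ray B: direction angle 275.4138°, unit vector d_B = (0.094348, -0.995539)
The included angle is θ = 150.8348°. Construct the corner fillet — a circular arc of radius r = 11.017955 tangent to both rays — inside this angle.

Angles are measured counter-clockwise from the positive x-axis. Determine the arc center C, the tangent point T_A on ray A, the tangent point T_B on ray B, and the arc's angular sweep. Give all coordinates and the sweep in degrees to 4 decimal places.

bisector direction at 199.9964° = (-0.939714,-0.341961)
center distance |VC| = r/sin(θ/2) = 11.017955/sin(75.4174°) = 11.384706
C = V + |VC|·bis = (18.1467,3.5683)
T_A = V + ((C−V)·d_A)·d_A = V + 2.8664·d_A = (27.2183,9.8214)
T_B = V + ((C−V)·d_B)·d_B = V + 2.8664·d_B = (29.1155,4.6078)
sweep = 180° − θ = 29.1652°

center=(18.1467,3.5683) T_A=(27.2183,9.8214) T_B=(29.1155,4.6078) sweep=29.1652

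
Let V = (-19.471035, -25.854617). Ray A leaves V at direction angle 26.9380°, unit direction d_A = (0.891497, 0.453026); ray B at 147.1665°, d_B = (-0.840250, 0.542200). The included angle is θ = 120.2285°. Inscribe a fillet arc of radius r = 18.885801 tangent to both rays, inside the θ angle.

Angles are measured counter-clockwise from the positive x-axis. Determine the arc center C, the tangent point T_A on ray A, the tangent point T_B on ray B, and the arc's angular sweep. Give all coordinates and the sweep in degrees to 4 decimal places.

bisector direction at 87.0523° = (0.051425,0.998677)
center distance |VC| = r/sin(θ/2) = 18.885801/sin(60.1142°) = 21.782411
C = V + |VC|·bis = (-18.3509,-4.1010)
T_A = V + ((C−V)·d_A)·d_A = V + 10.8536·d_A = (-9.7951,-20.9377)
T_B = V + ((C−V)·d_B)·d_B = V + 10.8536·d_B = (-28.5907,-19.9698)
sweep = 180° − θ = 59.7715°

center=(-18.3509,-4.1010) T_A=(-9.7951,-20.9377) T_B=(-28.5907,-19.9698) sweep=59.7715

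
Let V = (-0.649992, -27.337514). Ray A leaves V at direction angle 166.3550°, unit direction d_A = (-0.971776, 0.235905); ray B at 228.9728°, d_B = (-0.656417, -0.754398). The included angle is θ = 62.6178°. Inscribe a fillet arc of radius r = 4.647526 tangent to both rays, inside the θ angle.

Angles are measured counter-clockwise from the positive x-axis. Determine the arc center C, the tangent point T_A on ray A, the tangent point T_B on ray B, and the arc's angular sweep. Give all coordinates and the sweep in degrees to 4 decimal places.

bisector direction at 197.6639° = (-0.952853,-0.303433)
center distance |VC| = r/sin(θ/2) = 4.647526/sin(31.3089°) = 8.943538
C = V + |VC|·bis = (-9.1719,-30.0513)
T_A = V + ((C−V)·d_A)·d_A = V + 7.6412·d_A = (-8.0755,-25.5349)
T_B = V + ((C−V)·d_B)·d_B = V + 7.6412·d_B = (-5.6658,-33.1020)
sweep = 180° − θ = 117.3822°

center=(-9.1719,-30.0513) T_A=(-8.0755,-25.5349) T_B=(-5.6658,-33.1020) sweep=117.3822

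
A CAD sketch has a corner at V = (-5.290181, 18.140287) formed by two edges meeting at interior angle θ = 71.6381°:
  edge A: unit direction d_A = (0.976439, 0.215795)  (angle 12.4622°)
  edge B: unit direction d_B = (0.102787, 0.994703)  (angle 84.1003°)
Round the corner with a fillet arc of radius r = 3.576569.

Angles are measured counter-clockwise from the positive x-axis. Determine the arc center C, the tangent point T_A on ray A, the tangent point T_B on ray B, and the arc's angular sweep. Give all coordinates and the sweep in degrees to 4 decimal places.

center=(-1.2232,22.7020) T_A=(-0.4514,19.2097) T_B=(-4.7808,23.0696) sweep=108.3619

bisector direction at 48.2812° = (0.665475,0.746420)
center distance |VC| = r/sin(θ/2) = 3.576569/sin(35.8190°) = 6.111418
C = V + |VC|·bis = (-1.2232,22.7020)
T_A = V + ((C−V)·d_A)·d_A = V + 4.9556·d_A = (-0.4514,19.2097)
T_B = V + ((C−V)·d_B)·d_B = V + 4.9556·d_B = (-4.7808,23.0696)
sweep = 180° − θ = 108.3619°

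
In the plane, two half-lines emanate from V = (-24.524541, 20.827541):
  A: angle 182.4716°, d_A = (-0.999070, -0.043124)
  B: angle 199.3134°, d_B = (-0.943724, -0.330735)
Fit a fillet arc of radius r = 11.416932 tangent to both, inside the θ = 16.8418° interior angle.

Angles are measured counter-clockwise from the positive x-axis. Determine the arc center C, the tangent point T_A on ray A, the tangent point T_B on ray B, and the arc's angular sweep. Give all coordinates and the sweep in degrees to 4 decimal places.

bisector direction at 190.8925° = (-0.981983,-0.188967)
center distance |VC| = r/sin(θ/2) = 11.416932/sin(8.4209°) = 77.961141
C = V + |VC|·bis = (-101.0811,6.0955)
T_A = V + ((C−V)·d_A)·d_A = V + 77.1206·d_A = (-101.5734,17.5018)
T_B = V + ((C−V)·d_B)·d_B = V + 77.1206·d_B = (-97.3051,-4.6790)
sweep = 180° − θ = 163.1582°

center=(-101.0811,6.0955) T_A=(-101.5734,17.5018) T_B=(-97.3051,-4.6790) sweep=163.1582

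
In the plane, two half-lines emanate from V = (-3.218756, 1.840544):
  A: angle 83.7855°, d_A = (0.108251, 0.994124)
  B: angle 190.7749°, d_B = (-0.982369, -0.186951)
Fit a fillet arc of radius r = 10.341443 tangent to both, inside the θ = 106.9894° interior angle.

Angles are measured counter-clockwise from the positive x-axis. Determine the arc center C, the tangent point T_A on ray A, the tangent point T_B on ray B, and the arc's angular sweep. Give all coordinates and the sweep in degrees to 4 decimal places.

center=(-12.6709,10.5688) T_A=(-2.3902,9.4493) T_B=(-10.7376,0.4097) sweep=73.0106

bisector direction at 137.2802° = (-0.734680,0.678414)
center distance |VC| = r/sin(θ/2) = 10.341443/sin(53.4947°) = 12.865662
C = V + |VC|·bis = (-12.6709,10.5688)
T_A = V + ((C−V)·d_A)·d_A = V + 7.6537·d_A = (-2.3902,9.4493)
T_B = V + ((C−V)·d_B)·d_B = V + 7.6537·d_B = (-10.7376,0.4097)
sweep = 180° − θ = 73.0106°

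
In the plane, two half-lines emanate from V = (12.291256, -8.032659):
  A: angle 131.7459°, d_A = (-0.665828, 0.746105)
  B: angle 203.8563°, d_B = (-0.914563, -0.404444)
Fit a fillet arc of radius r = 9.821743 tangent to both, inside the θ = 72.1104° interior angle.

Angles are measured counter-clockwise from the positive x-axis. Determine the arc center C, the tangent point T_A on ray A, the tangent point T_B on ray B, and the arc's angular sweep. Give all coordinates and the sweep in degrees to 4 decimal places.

bisector direction at 167.8011° = (-0.977420,0.211306)
center distance |VC| = r/sin(θ/2) = 9.821743/sin(36.0552°) = 16.687627
C = V + |VC|·bis = (-4.0196,-4.5065)
T_A = V + ((C−V)·d_A)·d_A = V + 13.4911·d_A = (3.3085,2.0331)
T_B = V + ((C−V)·d_B)·d_B = V + 13.4911·d_B = (-0.0472,-13.4891)
sweep = 180° − θ = 107.8896°

center=(-4.0196,-4.5065) T_A=(3.3085,2.0331) T_B=(-0.0472,-13.4891) sweep=107.8896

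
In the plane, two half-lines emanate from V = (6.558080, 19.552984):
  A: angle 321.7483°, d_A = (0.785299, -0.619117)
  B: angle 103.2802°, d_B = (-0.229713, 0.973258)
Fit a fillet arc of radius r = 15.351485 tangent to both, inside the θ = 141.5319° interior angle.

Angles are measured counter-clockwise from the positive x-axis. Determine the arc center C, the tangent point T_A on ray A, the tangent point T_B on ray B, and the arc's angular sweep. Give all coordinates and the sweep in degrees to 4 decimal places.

bisector direction at 32.5142° = (0.843258,0.537509)
center distance |VC| = r/sin(θ/2) = 15.351485/sin(70.7660°) = 16.259053
C = V + |VC|·bis = (20.2687,28.2924)
T_A = V + ((C−V)·d_A)·d_A = V + 5.3562·d_A = (10.7643,16.2369)
T_B = V + ((C−V)·d_B)·d_B = V + 5.3562·d_B = (5.3277,24.7659)
sweep = 180° − θ = 38.4681°

center=(20.2687,28.2924) T_A=(10.7643,16.2369) T_B=(5.3277,24.7659) sweep=38.4681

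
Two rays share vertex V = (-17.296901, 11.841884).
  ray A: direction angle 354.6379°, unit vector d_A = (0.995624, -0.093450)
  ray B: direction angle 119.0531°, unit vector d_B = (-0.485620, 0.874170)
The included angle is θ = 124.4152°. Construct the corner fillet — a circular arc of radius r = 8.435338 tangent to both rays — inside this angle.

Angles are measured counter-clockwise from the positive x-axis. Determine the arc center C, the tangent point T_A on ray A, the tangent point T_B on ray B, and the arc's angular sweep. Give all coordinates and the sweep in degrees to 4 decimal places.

bisector direction at 56.8455° = (0.546899,0.837199)
center distance |VC| = r/sin(θ/2) = 8.435338/sin(62.2076°) = 9.535304
C = V + |VC|·bis = (-12.0821,19.8248)
T_A = V + ((C−V)·d_A)·d_A = V + 4.4460·d_A = (-12.8703,11.4264)
T_B = V + ((C−V)·d_B)·d_B = V + 4.4460·d_B = (-19.4560,15.7285)
sweep = 180° − θ = 55.5848°

center=(-12.0821,19.8248) T_A=(-12.8703,11.4264) T_B=(-19.4560,15.7285) sweep=55.5848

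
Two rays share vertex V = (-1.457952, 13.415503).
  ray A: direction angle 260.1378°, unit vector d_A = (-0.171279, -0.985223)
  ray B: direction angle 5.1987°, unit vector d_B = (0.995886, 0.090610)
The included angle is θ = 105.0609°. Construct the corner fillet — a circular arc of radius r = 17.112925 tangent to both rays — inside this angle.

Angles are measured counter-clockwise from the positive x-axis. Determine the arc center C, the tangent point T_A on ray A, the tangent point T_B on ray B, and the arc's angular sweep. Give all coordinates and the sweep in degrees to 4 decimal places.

center=(13.1555,-2.4385) T_A=(-3.7046,0.4926) T_B=(11.6049,14.6040) sweep=74.9391

bisector direction at 312.6683° = (0.677752,-0.735290)
center distance |VC| = r/sin(θ/2) = 17.112925/sin(52.5305°) = 21.561580
C = V + |VC|·bis = (13.1555,-2.4385)
T_A = V + ((C−V)·d_A)·d_A = V + 13.1168·d_A = (-3.7046,0.4926)
T_B = V + ((C−V)·d_B)·d_B = V + 13.1168·d_B = (11.6049,14.6040)
sweep = 180° − θ = 74.9391°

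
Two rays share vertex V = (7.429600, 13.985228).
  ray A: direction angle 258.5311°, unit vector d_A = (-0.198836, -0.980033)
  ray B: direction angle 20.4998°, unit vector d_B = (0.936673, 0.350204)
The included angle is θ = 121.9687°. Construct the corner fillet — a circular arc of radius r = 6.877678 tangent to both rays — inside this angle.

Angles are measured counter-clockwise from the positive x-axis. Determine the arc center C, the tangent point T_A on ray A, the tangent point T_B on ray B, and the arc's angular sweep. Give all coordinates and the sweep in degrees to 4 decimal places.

bisector direction at 319.5154° = (0.760581,-0.649243)
center distance |VC| = r/sin(θ/2) = 6.877678/sin(60.9843°) = 7.864812
C = V + |VC|·bis = (13.4114,8.8791)
T_A = V + ((C−V)·d_A)·d_A = V + 3.8148·d_A = (6.6711,10.2466)
T_B = V + ((C−V)·d_B)·d_B = V + 3.8148·d_B = (11.0028,15.3212)
sweep = 180° − θ = 58.0313°

center=(13.4114,8.8791) T_A=(6.6711,10.2466) T_B=(11.0028,15.3212) sweep=58.0313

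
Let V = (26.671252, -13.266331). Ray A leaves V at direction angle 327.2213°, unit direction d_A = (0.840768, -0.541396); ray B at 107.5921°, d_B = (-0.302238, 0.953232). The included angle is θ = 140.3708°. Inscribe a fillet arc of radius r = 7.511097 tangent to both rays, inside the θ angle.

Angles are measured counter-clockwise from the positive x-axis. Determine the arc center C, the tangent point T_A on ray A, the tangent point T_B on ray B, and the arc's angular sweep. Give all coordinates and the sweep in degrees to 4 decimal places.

center=(33.0131,-8.4164) T_A=(28.9466,-14.7315) T_B=(25.8533,-10.6866) sweep=39.6292

bisector direction at 37.4067° = (0.794344,0.607469)
center distance |VC| = r/sin(θ/2) = 7.511097/sin(70.1854°) = 7.983781
C = V + |VC|·bis = (33.0131,-8.4164)
T_A = V + ((C−V)·d_A)·d_A = V + 2.7063·d_A = (28.9466,-14.7315)
T_B = V + ((C−V)·d_B)·d_B = V + 2.7063·d_B = (25.8533,-10.6866)
sweep = 180° − θ = 39.6292°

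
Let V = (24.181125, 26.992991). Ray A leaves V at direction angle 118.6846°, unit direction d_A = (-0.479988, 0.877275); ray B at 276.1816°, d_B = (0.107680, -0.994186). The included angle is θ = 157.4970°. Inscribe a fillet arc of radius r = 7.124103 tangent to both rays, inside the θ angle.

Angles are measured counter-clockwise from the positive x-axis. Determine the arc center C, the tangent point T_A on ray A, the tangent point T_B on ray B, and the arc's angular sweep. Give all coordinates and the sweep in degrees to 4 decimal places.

center=(17.2511,24.8168) T_A=(23.5009,28.2363) T_B=(24.3337,25.5840) sweep=22.5030

bisector direction at 197.4331° = (-0.954067,-0.299592)
center distance |VC| = r/sin(θ/2) = 7.124103/sin(78.7485°) = 7.263710
C = V + |VC|·bis = (17.2511,24.8168)
T_A = V + ((C−V)·d_A)·d_A = V + 1.4173·d_A = (23.5009,28.2363)
T_B = V + ((C−V)·d_B)·d_B = V + 1.4173·d_B = (24.3337,25.5840)
sweep = 180° − θ = 22.5030°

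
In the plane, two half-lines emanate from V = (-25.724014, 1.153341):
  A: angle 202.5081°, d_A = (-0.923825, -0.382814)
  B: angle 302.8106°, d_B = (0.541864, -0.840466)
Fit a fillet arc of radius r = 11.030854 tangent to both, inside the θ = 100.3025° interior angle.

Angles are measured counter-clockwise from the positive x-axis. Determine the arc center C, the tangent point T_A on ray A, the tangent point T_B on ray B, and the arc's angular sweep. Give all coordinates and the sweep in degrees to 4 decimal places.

bisector direction at 252.6594° = (-0.298052,-0.954550)
center distance |VC| = r/sin(θ/2) = 11.030854/sin(50.1512°) = 14.367981
C = V + |VC|·bis = (-30.0064,-12.5616)
T_A = V + ((C−V)·d_A)·d_A = V + 9.2065·d_A = (-34.2292,-2.3710)
T_B = V + ((C−V)·d_B)·d_B = V + 9.2065·d_B = (-20.7354,-6.5844)
sweep = 180° − θ = 79.6975°

center=(-30.0064,-12.5616) T_A=(-34.2292,-2.3710) T_B=(-20.7354,-6.5844) sweep=79.6975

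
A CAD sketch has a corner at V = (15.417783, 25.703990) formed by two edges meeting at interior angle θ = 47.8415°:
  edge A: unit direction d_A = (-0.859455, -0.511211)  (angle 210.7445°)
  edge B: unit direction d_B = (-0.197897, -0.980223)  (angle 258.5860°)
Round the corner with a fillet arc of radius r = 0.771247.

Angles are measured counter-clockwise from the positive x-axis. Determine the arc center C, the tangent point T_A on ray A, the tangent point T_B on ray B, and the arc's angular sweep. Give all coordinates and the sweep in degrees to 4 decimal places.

bisector direction at 234.6653° = (-0.578353,-0.815787)
center distance |VC| = r/sin(θ/2) = 0.771247/sin(23.9208°) = 1.902094
C = V + |VC|·bis = (14.3177,24.1523)
T_A = V + ((C−V)·d_A)·d_A = V + 1.7387·d_A = (13.9234,24.8151)
T_B = V + ((C−V)·d_B)·d_B = V + 1.7387·d_B = (15.0737,23.9997)
sweep = 180° − θ = 132.1585°

center=(14.3177,24.1523) T_A=(13.9234,24.8151) T_B=(15.0737,23.9997) sweep=132.1585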